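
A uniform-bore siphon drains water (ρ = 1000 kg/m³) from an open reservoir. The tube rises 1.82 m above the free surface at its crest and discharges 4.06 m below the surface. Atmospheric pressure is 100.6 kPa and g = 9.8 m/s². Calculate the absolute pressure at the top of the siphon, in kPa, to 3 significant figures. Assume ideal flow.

P_top ≈ 43.0 kPa

Bernoulli surface→outlet gives ½v² = g·h_out, so v = √(2·9.8·4.06) = 8.92 m/s.
Continuity keeps v the same throughout the tube; from surface to crest, P_atm + 0 = P_top + ½ρv² + ρg·h_top.
P_top = 100600 − ½·1000·8.92² − 1000·9.8·1.82 = 43000 Pa.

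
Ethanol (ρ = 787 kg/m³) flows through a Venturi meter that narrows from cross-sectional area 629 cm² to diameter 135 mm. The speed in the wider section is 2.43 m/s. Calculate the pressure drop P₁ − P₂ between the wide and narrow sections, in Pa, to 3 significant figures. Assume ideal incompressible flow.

The volume flow rate is constant, so v₂ = (A₁/A₂)v₁ = (629/143)·2.43 = 10.7 m/s.
The pipe is horizontal, so Bernoulli reduces to P₁ + ½ρv₁² = P₂ + ½ρv₂².
P₁ − P₂ = ½·787·(10.7² − 2.43²) = ½·787·108 = 42500 Pa.

ΔP = 42500 Pa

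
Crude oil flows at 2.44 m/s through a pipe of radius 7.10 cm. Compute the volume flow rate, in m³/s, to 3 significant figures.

Q = A·v = 0.0158 m² × 2.44 m/s = 0.0386 m³/s.

0.0386 m³/s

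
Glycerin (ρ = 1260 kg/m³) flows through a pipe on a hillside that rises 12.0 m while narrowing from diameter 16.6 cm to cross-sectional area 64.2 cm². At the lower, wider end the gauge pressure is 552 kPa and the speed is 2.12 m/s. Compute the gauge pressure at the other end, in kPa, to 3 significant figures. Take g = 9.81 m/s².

Continuity gives A₁v₁ = A₂v₂, so v₂ = (216 cm²)/(64.2 cm²) × 2.12 m/s = 7.15 m/s.
Bernoulli: P₁ + ½ρv₁² + ρg h₁ = P₂ + ½ρv₂² + ρg h₂, so P₂ = P₁ + ½ρ(v₁² − v₂²) − ρg(h₂ − h₁).
P₂ = 552000 + ½·1260·(2.12² − 7.15²) − 1260·9.81·(+12.0) = 552000 + (-29300) − (148000) = 374000 Pa.

P₂ = 374 kPa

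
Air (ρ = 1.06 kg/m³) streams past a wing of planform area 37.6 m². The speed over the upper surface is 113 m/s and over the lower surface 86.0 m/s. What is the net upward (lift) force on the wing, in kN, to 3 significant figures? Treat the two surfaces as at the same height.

F = 107 kN

From P + ½ρv² = const at equal height, P_low − P_up = ½ρ(v_up² − v_low²).
ΔP = ½·1.06·(113² − 86.0²) = 2850 Pa.
Lift = ΔP · A = 2850 × 37.6 = 107000 N.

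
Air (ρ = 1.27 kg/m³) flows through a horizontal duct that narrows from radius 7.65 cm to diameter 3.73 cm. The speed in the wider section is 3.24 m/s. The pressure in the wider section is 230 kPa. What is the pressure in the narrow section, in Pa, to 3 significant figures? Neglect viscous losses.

P₂ = 228000 Pa

By continuity, v₂ = v₁·A₁/A₂ = 3.24·(184/10.9) = 54.5 m/s.
With no height change, Bernoulli's equation is P₁ + ½ρv₁² = P₂ + ½ρv₂².
P₂ = P₁ − ½ρ(v₂² − v₁²) = 230000 − ½·1.27·(54.5² − 3.24²) = 230000 − 1880 = 228000 Pa.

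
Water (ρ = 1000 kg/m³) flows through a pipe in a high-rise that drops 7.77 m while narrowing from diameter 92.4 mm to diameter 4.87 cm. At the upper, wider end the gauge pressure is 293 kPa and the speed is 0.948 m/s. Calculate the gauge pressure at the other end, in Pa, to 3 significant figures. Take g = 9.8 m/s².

The volume flow rate is constant, so v₂ = (A₁/A₂)v₁ = (67.1/18.6)·0.948 = 3.41 m/s.
Energy conservation along the streamline gives P₂ = P₁ − ½ρ(v₂² − v₁²) − ρg(h₂ − h₁).
P₂ = 293000 + ½·1000·(0.948² − 3.41²) − 1000·9.8·(−7.77) = 293000 + (-5370) − (-76100) = 364000 Pa.

P₂ ≈ 364000 Pa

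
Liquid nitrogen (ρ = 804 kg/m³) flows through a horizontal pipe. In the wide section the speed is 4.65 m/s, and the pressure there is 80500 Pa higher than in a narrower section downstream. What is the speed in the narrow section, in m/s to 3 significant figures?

With h₁ = h₂, rearranging Bernoulli gives v₂ = √(v₁² + 2ΔP/ρ).
v₂ = √(4.65² + 2·80500/804) = √(21.6 + 200) = 14.9 m/s.

14.9 m/s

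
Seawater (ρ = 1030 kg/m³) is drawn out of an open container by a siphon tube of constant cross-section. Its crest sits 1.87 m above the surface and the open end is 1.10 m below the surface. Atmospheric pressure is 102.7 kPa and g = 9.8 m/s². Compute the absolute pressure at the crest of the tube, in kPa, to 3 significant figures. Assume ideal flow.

P_top ≈ 72.7 kPa

Bernoulli surface→outlet gives ½v² = g·h_out, so v = √(2·9.8·1.10) = 4.64 m/s.
The bore is uniform, so the speed at the crest is the same v. Bernoulli surface→crest: P_atm = P_top + ½ρv² + ρg·h_top.
P_top = 102700 − ½·1030·4.64² − 1030·9.8·1.87 = 72700 Pa.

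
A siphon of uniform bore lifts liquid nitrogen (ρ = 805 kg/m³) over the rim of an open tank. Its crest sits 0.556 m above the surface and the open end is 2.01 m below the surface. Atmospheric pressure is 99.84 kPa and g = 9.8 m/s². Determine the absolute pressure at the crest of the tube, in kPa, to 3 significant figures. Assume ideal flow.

P_top ≈ 79.6 kPa

Bernoulli surface→outlet gives ½v² = g·h_out, so v = √(2·9.8·2.01) = 6.28 m/s.
Continuity keeps v the same throughout the tube; from surface to crest, P_atm + 0 = P_top + ½ρv² + ρg·h_top.
P_top = 99840 − ½·805·6.28² − 805·9.8·0.556 = 79600 Pa.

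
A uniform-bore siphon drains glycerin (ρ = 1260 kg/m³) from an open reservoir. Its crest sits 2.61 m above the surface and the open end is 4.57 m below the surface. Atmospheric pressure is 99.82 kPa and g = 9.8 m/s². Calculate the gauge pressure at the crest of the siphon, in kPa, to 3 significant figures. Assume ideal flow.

From the surface to the outlet (both open to atmosphere, surface at rest): v = √(2g·h_out) = √(2·9.8·4.57) = 9.46 m/s.
With constant cross-section the crest speed equals v; applying Bernoulli from the surface up to the crest, P_top = P_atm − ½ρv² − ρg·h_top.
P_top = 99820 − ½·1260·9.46² − 1260·9.8·2.61 = 11200 Pa. So P_gauge = P_top − P_atm = -88700 Pa.

P_gauge ≈ -88.7 kPa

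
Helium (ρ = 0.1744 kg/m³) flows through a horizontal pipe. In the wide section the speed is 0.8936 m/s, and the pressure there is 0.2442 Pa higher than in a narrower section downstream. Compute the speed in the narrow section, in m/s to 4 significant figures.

Along the level pipe P + ½ρv² is conserved, hence v₂² = v₁² + 2(P₁ − P₂)/ρ.
v₂ = √(0.8936² + 2·0.2442/0.1744) = √(0.7985 + 2.800) = 1.897 m/s.

v₂ ≈ 1.897 m/s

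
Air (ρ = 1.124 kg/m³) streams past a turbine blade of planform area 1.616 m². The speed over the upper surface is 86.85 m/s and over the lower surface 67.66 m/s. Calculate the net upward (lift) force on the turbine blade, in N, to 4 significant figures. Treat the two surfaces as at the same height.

From P + ½ρv² = const at equal height, P_low − P_up = ½ρ(v_up² − v_low²).
ΔP = ½·1.124·(86.85² − 67.66²) = 1666 Pa.
Lift = ΔP · A = 1666 × 1.616 = 2693 N.

F ≈ 2693 N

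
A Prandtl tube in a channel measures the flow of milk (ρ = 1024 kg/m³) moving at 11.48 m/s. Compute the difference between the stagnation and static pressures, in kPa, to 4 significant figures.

ΔP ≈ 67.48 kPa

The dynamic pressure equals the rise in static pressure at the stagnation point: ΔP = ½ρv².
ΔP = ½·1024·11.48² = 67480 Pa.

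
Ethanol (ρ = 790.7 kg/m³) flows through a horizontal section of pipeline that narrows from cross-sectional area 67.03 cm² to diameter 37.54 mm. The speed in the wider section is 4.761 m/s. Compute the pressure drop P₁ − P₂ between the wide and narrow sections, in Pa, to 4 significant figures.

The volume flow rate is constant, so v₂ = (A₁/A₂)v₁ = (67.03/11.07)·4.761 = 28.83 m/s.
With no height change, Bernoulli's equation is P₁ + ½ρv₁² = P₂ + ½ρv₂².
P₁ − P₂ = ½·790.7·(28.83² − 4.761²) = ½·790.7·808.7 = 319700 Pa.

ΔP ≈ 319700 Pa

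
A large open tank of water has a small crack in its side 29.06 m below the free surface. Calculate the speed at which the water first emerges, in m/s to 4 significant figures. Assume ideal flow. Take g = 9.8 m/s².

23.87 m/s

The surface is effectively still and both ends are open, so ½v² = gh and v = √(2·9.8·29.06) = 23.87 m/s.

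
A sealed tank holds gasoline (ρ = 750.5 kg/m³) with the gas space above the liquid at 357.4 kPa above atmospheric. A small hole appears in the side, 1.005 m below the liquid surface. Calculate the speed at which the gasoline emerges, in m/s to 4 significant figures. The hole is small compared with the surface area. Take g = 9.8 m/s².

31.18 m/s

Take point 1 at the surface (v₁ ≈ 0) and point 2 at the hole (at atmospheric pressure). Bernoulli: P₁ + ρg h = P_atm + ½ρv₂².
With P₁ − P_atm = 357400 Pa, v₂ = √(2gh + 2ΔP/ρ) = √(2·9.8·1.005 + 2·357400/750.5) = 31.18 m/s.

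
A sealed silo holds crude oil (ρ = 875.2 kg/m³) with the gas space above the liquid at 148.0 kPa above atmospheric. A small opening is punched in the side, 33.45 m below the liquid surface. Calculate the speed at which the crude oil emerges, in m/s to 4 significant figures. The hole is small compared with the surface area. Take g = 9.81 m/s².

Take point 1 at the surface (v₁ ≈ 0) and point 2 at the hole (at atmospheric pressure). Bernoulli: P₁ + ρg h = P_atm + ½ρv₂².
With P₁ − P_atm = 148000 Pa, v₂ = √(2gh + 2ΔP/ρ) = √(2·9.81·33.45 + 2·148000/875.2) = 31.54 m/s.

v ≈ 31.54 m/s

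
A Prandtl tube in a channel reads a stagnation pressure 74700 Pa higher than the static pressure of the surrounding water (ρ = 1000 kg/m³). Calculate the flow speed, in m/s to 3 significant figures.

Bernoulli between the free stream and the stagnation point: ½ρv² = P_stag − P_static.
v = √(2ΔP/ρ) = √(2·74700/1000) = 12.2 m/s.

v ≈ 12.2 m/s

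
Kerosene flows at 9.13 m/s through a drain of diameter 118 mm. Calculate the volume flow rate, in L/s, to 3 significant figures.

Q = 99.8 L/s

Q = A·v = 0.0109 m² × 9.13 m/s = 0.0998 m³/s.
Converting: 0.0998 m³/s × 1000 = 99.8 L/s.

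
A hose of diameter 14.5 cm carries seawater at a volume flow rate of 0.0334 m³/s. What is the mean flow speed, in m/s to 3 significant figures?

2.02 m/s

Q = 0.0334 m³/s = 0.0334 m³/s.
v = Q/A = 0.0334 / 0.0165 = 2.02 m/s.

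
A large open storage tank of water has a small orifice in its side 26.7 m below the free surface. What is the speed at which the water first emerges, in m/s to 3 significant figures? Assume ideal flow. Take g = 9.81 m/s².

v = 22.9 m/s

The surface is effectively still and both ends are open, so ½v² = gh and v = √(2·9.81·26.7) = 22.9 m/s.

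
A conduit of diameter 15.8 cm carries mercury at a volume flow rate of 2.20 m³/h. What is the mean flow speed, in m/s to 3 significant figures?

Q = 2.20 m³/h = 0.000611 m³/s.
v = Q/A = 0.000611 / 0.0196 = 0.0312 m/s.

v ≈ 0.0312 m/s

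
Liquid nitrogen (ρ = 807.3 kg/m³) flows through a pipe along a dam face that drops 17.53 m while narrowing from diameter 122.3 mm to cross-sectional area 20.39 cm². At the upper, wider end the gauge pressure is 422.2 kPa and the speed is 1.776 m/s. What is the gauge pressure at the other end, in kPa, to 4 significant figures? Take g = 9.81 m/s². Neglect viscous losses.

P₂ ≈ 520.0 kPa

The volume flow rate is constant, so v₂ = (A₁/A₂)v₁ = (117.5/20.39)·1.776 = 10.23 m/s.
Bernoulli: P₁ + ½ρv₁² + ρg h₁ = P₂ + ½ρv₂² + ρg h₂, so P₂ = P₁ + ½ρ(v₁² − v₂²) − ρg(h₂ − h₁).
P₂ = 422200 + ½·807.3·(1.776² − 10.23²) − 807.3·9.81·(−17.53) = 422200 + (-40990) − (-138800) = 520000 Pa.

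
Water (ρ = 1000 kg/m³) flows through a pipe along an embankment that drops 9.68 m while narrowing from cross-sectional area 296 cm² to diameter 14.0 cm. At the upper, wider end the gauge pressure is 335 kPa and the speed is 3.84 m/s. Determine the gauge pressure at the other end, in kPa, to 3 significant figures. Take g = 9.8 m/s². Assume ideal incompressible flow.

Mass conservation (A₁v₁ = A₂v₂) gives v₂ = 3.84 × 296/154 = 7.38 m/s.
Energy conservation along the streamline gives P₂ = P₁ − ½ρ(v₂² − v₁²) − ρg(h₂ − h₁).
P₂ = 335000 + ½·1000·(3.84² − 7.38²) − 1000·9.8·(−9.68) = 335000 + (-19900) − (-94900) = 410000 Pa.

P₂ = 410 kPa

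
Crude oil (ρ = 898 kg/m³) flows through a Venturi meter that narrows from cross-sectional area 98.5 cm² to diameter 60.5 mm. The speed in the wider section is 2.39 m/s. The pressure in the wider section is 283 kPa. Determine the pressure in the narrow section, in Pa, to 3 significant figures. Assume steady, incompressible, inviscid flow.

P₂ = 255000 Pa

Mass conservation (A₁v₁ = A₂v₂) gives v₂ = 2.39 × 98.5/28.7 = 8.19 m/s.
Bernoulli (h₁ = h₂): P₁ − P₂ = ½ρ(v₂² − v₁²).
P₂ = P₁ − ½ρ(v₂² − v₁²) = 283000 − ½·898·(8.19² − 2.39²) = 283000 − 27500 = 255000 Pa.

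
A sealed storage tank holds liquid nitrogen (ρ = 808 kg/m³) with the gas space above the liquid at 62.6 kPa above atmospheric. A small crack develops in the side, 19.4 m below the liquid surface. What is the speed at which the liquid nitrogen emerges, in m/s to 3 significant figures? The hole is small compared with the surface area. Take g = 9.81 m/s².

v = 23.1 m/s

Take point 1 at the surface (v₁ ≈ 0) and point 2 at the hole (at atmospheric pressure). Bernoulli: P₁ + ρg h = P_atm + ½ρv₂².
With P₁ − P_atm = 62600 Pa, v₂ = √(2gh + 2ΔP/ρ) = √(2·9.81·19.4 + 2·62600/808) = 23.1 m/s.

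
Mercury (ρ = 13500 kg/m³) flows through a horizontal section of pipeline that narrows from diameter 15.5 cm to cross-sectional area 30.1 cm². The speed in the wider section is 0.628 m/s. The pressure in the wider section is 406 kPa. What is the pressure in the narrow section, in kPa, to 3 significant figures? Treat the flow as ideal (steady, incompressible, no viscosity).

Mass conservation (A₁v₁ = A₂v₂) gives v₂ = 0.628 × 189/30.1 = 3.94 m/s.
The pipe is horizontal, so Bernoulli reduces to P₁ + ½ρv₁² = P₂ + ½ρv₂².
P₂ = P₁ − ½ρ(v₂² − v₁²) = 406000 − ½·13500·(3.94² − 0.628²) = 406000 − 102000 = 304000 Pa.

P₂ = 304 kPa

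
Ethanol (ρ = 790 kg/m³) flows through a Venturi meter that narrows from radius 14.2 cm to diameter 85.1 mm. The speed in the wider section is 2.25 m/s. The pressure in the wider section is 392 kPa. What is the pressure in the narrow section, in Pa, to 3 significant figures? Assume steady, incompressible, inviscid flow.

146000 Pa

The volume flow rate is constant, so v₂ = (A₁/A₂)v₁ = (633/56.9)·2.25 = 25.1 m/s.
The pipe is horizontal, so Bernoulli reduces to P₁ + ½ρv₁² = P₂ + ½ρv₂².
P₂ = P₁ − ½ρ(v₂² − v₁²) = 392000 − ½·790·(25.1² − 2.25²) = 392000 − 246000 = 146000 Pa.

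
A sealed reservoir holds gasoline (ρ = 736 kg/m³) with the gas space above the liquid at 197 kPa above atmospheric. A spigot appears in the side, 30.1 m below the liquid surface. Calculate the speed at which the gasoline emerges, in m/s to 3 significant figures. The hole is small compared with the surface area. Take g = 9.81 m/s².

Take point 1 at the surface (v₁ ≈ 0) and point 2 at the hole (at atmospheric pressure). Bernoulli: P₁ + ρg h = P_atm + ½ρv₂².
With P₁ − P_atm = 197000 Pa, v₂ = √(2gh + 2ΔP/ρ) = √(2·9.81·30.1 + 2·197000/736) = 33.6 m/s.

v ≈ 33.6 m/s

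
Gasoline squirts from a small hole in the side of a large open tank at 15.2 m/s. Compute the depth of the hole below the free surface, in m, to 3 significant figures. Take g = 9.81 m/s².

Torricelli: v = √(2gh), so h = v²/(2g).
h = 15.2²/(2·9.81) = 231/19.62 = 11.8 m.

h = 11.8 m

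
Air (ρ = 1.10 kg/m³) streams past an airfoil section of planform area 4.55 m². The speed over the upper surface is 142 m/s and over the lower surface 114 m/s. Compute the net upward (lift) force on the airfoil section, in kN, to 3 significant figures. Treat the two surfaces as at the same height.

17.9 kN

From P + ½ρv² = const at equal height, P_low − P_up = ½ρ(v_up² − v_low²).
ΔP = ½·1.10·(142² − 114²) = 3940 Pa.
Lift = ΔP · A = 3940 × 4.55 = 17900 N.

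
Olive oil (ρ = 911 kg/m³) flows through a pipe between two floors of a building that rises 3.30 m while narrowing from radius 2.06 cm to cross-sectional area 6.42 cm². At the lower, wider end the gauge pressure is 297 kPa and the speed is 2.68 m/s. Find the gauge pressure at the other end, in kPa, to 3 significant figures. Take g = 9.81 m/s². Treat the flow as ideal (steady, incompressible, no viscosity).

Mass conservation (A₁v₁ = A₂v₂) gives v₂ = 2.68 × 13.3/6.42 = 5.57 m/s.
Bernoulli: P₁ + ½ρv₁² + ρg h₁ = P₂ + ½ρv₂² + ρg h₂, so P₂ = P₁ + ½ρ(v₁² − v₂²) − ρg(h₂ − h₁).
P₂ = 297000 + ½·911·(2.68² − 5.57²) − 911·9.81·(+3.30) = 297000 + (-10800) − (29500) = 257000 Pa.

P₂ = 257 kPa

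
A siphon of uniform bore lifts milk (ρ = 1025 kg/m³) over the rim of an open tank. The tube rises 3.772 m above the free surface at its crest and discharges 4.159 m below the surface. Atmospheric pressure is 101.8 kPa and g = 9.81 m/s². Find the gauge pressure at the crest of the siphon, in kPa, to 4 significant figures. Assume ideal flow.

P_gauge ≈ -79.75 kPa

The outlet speed comes from Torricelli: v = √(2g·4.159) = 9.033 m/s.
Continuity keeps v the same throughout the tube; from surface to crest, P_atm + 0 = P_top + ½ρv² + ρg·h_top.
P_top = 101800 − ½·1025·9.033² − 1025·9.81·3.772 = 22050 Pa. So P_gauge = P_top − P_atm = -79750 Pa.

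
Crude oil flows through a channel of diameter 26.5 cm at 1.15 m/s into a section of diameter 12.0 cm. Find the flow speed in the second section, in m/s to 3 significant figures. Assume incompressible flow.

v₂ = 5.61 m/s

By continuity, v₂ = v₁·A₁/A₂ = 1.15·(552/113) = 5.61 m/s.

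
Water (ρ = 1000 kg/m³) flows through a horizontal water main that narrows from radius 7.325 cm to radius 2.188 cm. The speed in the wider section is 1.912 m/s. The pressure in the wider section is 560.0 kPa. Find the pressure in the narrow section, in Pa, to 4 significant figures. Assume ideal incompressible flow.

The volume flow rate is constant, so v₂ = (A₁/A₂)v₁ = (168.6/15.04)·1.912 = 21.43 m/s.
Bernoulli (h₁ = h₂): P₁ − P₂ = ½ρ(v₂² − v₁²).
P₂ = P₁ − ½ρ(v₂² − v₁²) = 560000 − ½·1000·(21.43² − 1.912²) = 560000 − 227800 = 332200 Pa.

332200 Pa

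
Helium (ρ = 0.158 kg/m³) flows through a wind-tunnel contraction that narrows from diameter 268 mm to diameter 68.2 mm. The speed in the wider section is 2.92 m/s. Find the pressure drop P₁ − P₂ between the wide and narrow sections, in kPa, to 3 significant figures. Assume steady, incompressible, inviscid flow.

By continuity, v₂ = v₁·A₁/A₂ = 2.92·(564/36.5) = 45.1 m/s.
With no height change, Bernoulli's equation is P₁ + ½ρv₁² = P₂ + ½ρv₂².
P₁ − P₂ = ½·0.158·(45.1² − 2.92²) = ½·0.158·2020 = 160 Pa.

ΔP = 0.160 kPa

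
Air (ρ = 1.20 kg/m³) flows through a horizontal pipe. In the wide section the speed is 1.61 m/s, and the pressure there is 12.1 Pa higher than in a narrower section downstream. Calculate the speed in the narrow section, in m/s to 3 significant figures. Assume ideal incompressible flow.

With h₁ = h₂, rearranging Bernoulli gives v₂ = √(v₁² + 2ΔP/ρ).
v₂ = √(1.61² + 2·12.1/1.20) = √(2.59 + 20.2) = 4.77 m/s.

4.77 m/s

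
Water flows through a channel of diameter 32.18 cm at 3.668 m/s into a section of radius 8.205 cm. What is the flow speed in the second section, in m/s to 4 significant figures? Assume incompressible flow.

v₂ ≈ 14.11 m/s

Mass conservation (A₁v₁ = A₂v₂) gives v₂ = 3.668 × 813.3/211.5 = 14.11 m/s.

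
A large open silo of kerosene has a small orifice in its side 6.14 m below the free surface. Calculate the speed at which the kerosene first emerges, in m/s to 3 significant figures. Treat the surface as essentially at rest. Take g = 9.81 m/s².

Bernoulli from surface to hole (P equal, v_surface ≈ 0): v = √(2gh) = √(2×9.81×6.14) = 11.0 m/s.

v = 11.0 m/s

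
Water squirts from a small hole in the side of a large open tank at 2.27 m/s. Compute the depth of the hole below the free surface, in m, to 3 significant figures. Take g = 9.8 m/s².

0.263 m

Torricelli: v = √(2gh), so h = v²/(2g).
h = 2.27²/(2·9.8) = 5.15/19.60 = 0.263 m.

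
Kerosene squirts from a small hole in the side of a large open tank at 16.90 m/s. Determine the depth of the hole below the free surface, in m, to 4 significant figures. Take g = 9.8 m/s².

14.57 m

Torricelli: v = √(2gh), so h = v²/(2g).
h = 16.90²/(2·9.8) = 285.6/19.60 = 14.57 m.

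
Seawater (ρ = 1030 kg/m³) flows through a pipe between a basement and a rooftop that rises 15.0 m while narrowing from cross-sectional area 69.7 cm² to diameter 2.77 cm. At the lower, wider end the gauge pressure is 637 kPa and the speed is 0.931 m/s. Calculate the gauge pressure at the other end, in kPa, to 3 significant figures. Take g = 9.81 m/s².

By continuity, v₂ = v₁·A₁/A₂ = 0.931·(69.7/6.03) = 10.8 m/s.
Energy conservation along the streamline gives P₂ = P₁ − ½ρ(v₂² − v₁²) − ρg(h₂ − h₁).
P₂ = 637000 + ½·1030·(0.931² − 10.8²) − 1030·9.81·(+15.0) = 637000 + (-59300) − (152000) = 426000 Pa.

P₂ ≈ 426 kPa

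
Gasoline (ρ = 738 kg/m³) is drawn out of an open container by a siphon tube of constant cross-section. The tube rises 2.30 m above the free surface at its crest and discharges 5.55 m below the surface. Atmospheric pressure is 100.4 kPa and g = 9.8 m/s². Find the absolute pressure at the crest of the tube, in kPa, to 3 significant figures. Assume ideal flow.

From the surface to the outlet (both open to atmosphere, surface at rest): v = √(2g·h_out) = √(2·9.8·5.55) = 10.4 m/s.
The bore is uniform, so the speed at the crest is the same v. Bernoulli surface→crest: P_atm = P_top + ½ρv² + ρg·h_top.
P_top = 100400 − ½·738·10.4² − 738·9.8·2.30 = 43600 Pa.

P_top = 43.6 kPa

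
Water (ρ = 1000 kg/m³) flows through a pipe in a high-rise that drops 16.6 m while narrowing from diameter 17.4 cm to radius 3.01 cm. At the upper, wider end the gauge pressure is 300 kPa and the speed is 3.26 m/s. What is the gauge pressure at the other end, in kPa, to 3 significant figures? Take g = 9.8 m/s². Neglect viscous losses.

The volume flow rate is constant, so v₂ = (A₁/A₂)v₁ = (238/28.5)·3.26 = 27.2 m/s.
Applying Bernoulli between the two ends and solving for P₂: P₂ = P₁ + ½ρ(v₁² − v₂²) − ρgΔh.
P₂ = 300000 + ½·1000·(3.26² − 27.2²) − 1000·9.8·(−16.6) = 300000 + (-366000) − (-163000) = 97100 Pa.

97.1 kPa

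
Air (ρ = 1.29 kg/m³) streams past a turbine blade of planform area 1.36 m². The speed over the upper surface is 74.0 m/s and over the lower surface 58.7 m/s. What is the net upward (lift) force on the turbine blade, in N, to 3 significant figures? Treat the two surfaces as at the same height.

1780 N

With equal heights on the two surfaces, Bernoulli gives P_lower − P_upper = ½ρ(v_upper² − v_lower²).
ΔP = ½·1.29·(74.0² − 58.7²) = 1310 Pa.
Lift = ΔP · A = 1310 × 1.36 = 1780 N.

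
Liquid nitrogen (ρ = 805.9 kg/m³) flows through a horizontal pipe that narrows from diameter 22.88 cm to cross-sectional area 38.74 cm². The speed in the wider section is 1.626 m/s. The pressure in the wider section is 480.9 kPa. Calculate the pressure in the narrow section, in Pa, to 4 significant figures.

By continuity, v₂ = v₁·A₁/A₂ = 1.626·(411.2/38.74) = 17.26 m/s.
Along the horizontal streamline, P + ½ρv² is constant.
P₂ = P₁ − ½ρ(v₂² − v₁²) = 480900 − ½·805.9·(17.26² − 1.626²) = 480900 − 118900 = 362000 Pa.

P₂ = 362000 Pa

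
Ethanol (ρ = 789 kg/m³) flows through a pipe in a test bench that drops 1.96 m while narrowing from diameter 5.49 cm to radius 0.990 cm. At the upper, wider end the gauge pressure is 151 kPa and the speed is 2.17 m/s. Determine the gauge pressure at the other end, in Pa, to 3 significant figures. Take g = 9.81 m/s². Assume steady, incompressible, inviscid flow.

Continuity gives A₁v₁ = A₂v₂, so v₂ = (23.7 cm²)/(3.08 cm²) × 2.17 m/s = 16.7 m/s.
Applying Bernoulli between the two ends and solving for P₂: P₂ = P₁ + ½ρ(v₁² − v₂²) − ρgΔh.
P₂ = 151000 + ½·789·(2.17² − 16.7²) − 789·9.81·(−1.96) = 151000 + (-108000) − (-15200) = 58200 Pa.

58200 Pa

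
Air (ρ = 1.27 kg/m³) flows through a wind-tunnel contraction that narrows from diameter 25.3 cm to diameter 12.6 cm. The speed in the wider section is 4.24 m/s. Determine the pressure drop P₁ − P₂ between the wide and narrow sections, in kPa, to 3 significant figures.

Mass conservation (A₁v₁ = A₂v₂) gives v₂ = 4.24 × 503/125 = 17.1 m/s.
Bernoulli (h₁ = h₂): P₁ − P₂ = ½ρ(v₂² − v₁²).
P₁ − P₂ = ½·1.27·(17.1² − 4.24²) = ½·1.27·274 = 174 Pa.

ΔP ≈ 0.174 kPa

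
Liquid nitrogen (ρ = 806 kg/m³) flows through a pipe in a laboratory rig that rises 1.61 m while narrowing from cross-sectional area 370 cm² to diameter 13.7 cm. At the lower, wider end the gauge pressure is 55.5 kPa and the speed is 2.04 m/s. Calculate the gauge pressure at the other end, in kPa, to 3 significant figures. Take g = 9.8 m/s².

The volume flow rate is constant, so v₂ = (A₁/A₂)v₁ = (370/147)·2.04 = 5.12 m/s.
Bernoulli: P₁ + ½ρv₁² + ρg h₁ = P₂ + ½ρv₂² + ρg h₂, so P₂ = P₁ + ½ρ(v₁² − v₂²) − ρg(h₂ − h₁).
P₂ = 55500 + ½·806·(2.04² − 5.12²) − 806·9.8·(+1.61) = 55500 + (-8890) − (12700) = 33900 Pa.

P₂ = 33.9 kPa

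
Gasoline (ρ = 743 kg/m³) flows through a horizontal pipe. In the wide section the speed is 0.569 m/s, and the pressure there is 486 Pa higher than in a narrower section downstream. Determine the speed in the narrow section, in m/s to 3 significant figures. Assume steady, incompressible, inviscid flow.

v₂ ≈ 1.28 m/s

Along the level pipe P + ½ρv² is conserved, hence v₂² = v₁² + 2(P₁ − P₂)/ρ.
v₂ = √(0.569² + 2·486/743) = √(0.324 + 1.31) = 1.28 m/s.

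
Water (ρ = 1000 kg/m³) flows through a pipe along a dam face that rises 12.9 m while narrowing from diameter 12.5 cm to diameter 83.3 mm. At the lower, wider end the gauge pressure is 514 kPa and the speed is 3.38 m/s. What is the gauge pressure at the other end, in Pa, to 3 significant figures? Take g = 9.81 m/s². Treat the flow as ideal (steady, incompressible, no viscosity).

P₂ ≈ 364000 Pa

The volume flow rate is constant, so v₂ = (A₁/A₂)v₁ = (123/54.5)·3.38 = 7.61 m/s.
Energy conservation along the streamline gives P₂ = P₁ − ½ρ(v₂² − v₁²) − ρg(h₂ − h₁).
P₂ = 514000 + ½·1000·(3.38² − 7.61²) − 1000·9.81·(+12.9) = 514000 + (-23300) − (127000) = 364000 Pa.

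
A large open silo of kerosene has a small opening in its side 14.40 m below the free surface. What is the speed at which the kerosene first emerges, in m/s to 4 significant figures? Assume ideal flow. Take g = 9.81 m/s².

Torricelli's result v = √(2gh) gives v = √(2·9.81·14.40) = 16.81 m/s.

v ≈ 16.81 m/s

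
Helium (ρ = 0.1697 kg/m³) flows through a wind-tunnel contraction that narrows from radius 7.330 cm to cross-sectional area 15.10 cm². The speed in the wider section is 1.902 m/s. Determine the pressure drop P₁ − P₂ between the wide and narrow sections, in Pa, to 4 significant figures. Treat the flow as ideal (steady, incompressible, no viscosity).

Continuity gives A₁v₁ = A₂v₂, so v₂ = (168.8 cm²)/(15.10 cm²) × 1.902 m/s = 21.26 m/s.
The pipe is horizontal, so Bernoulli reduces to P₁ + ½ρv₁² = P₂ + ½ρv₂².
P₁ − P₂ = ½·0.1697·(21.26² − 1.902²) = ½·0.1697·448.4 = 38.05 Pa.

ΔP = 38.05 Pa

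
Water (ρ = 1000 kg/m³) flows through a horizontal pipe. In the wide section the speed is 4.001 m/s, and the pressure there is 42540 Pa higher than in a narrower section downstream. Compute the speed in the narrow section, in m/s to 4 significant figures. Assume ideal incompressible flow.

v₂ ≈ 10.05 m/s

With h₁ = h₂, rearranging Bernoulli gives v₂ = √(v₁² + 2ΔP/ρ).
v₂ = √(4.001² + 2·42540/1000) = √(16.01 + 85.08) = 10.05 m/s.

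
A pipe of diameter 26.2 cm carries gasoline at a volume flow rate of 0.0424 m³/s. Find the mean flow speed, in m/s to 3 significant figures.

v ≈ 0.786 m/s

Q = 0.0424 m³/s = 0.0424 m³/s.
v = Q/A = 0.0424 / 0.0539 = 0.786 m/s.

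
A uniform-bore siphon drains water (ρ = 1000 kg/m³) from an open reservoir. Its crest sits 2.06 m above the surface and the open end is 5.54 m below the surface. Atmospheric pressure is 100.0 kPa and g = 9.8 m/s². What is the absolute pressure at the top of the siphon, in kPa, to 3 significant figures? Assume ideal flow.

P_top = 25.5 kPa

Bernoulli surface→outlet gives ½v² = g·h_out, so v = √(2·9.8·5.54) = 10.4 m/s.
With constant cross-section the crest speed equals v; applying Bernoulli from the surface up to the crest, P_top = P_atm − ½ρv² − ρg·h_top.
P_top = 100000 − ½·1000·10.4² − 1000·9.8·2.06 = 25500 Pa.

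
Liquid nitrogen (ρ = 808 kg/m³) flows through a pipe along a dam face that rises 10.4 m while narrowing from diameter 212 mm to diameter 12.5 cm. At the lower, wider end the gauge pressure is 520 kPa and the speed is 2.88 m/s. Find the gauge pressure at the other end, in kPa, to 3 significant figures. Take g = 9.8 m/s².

By continuity, v₂ = v₁·A₁/A₂ = 2.88·(353/123) = 8.28 m/s.
Applying Bernoulli between the two ends and solving for P₂: P₂ = P₁ + ½ρ(v₁² − v₂²) − ρgΔh.
P₂ = 520000 + ½·808·(2.88² − 8.28²) − 808·9.8·(+10.4) = 520000 + (-24400) − (82400) = 413000 Pa.

P₂ = 413 kPa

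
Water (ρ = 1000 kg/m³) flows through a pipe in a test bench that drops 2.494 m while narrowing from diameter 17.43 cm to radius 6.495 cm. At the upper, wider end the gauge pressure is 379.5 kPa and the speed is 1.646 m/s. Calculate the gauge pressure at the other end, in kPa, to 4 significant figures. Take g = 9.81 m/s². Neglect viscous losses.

Continuity gives A₁v₁ = A₂v₂, so v₂ = (238.6 cm²)/(132.5 cm²) × 1.646 m/s = 2.964 m/s.
Applying Bernoulli between the two ends and solving for P₂: P₂ = P₁ + ½ρ(v₁² − v₂²) − ρgΔh.
P₂ = 379500 + ½·1000·(1.646² − 2.964²) − 1000·9.81·(−2.494) = 379500 + (-3037) − (-24470) = 400900 Pa.

P₂ = 400.9 kPa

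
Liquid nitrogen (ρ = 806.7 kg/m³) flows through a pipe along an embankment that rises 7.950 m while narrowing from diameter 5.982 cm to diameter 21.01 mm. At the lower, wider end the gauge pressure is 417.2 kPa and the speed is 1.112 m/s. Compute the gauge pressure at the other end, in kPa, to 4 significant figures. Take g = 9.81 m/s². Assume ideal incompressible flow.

322.0 kPa

The volume flow rate is constant, so v₂ = (A₁/A₂)v₁ = (28.10/3.467)·1.112 = 9.015 m/s.
Bernoulli: P₁ + ½ρv₁² + ρg h₁ = P₂ + ½ρv₂² + ρg h₂, so P₂ = P₁ + ½ρ(v₁² − v₂²) − ρg(h₂ − h₁).
P₂ = 417200 + ½·806.7·(1.112² − 9.015²) − 806.7·9.81·(+7.950) = 417200 + (-32280) − (62910) = 322000 Pa.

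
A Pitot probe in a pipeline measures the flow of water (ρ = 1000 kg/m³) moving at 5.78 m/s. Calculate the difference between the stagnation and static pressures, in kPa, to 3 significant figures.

ΔP ≈ 16.7 kPa

Bernoulli between the free stream and the stagnation point: ½ρv² = P_stag − P_static.
ΔP = ½·1000·5.78² = 16700 Pa.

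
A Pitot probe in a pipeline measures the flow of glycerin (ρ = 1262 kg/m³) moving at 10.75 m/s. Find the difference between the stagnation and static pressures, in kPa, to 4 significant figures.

ΔP ≈ 72.92 kPa

The dynamic pressure equals the rise in static pressure at the stagnation point: ΔP = ½ρv².
ΔP = ½·1262·10.75² = 72920 Pa.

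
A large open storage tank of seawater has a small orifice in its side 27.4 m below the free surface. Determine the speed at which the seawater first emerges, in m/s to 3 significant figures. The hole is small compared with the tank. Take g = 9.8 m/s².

With the surface at rest and both surface and jet at atmospheric pressure, Bernoulli gives ρg h = ½ρv², so v = √(2gh) = √(2·9.8·27.4) = 23.2 m/s.

v = 23.2 m/s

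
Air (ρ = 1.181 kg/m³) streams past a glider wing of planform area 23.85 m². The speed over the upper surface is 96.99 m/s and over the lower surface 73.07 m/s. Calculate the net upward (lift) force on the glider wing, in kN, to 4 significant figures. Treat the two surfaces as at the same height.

F ≈ 57.29 kN

The faster flow above has the lower pressure; Bernoulli (same height) gives ΔP = ½ρ(v_up² − v_low²).
ΔP = ½·1.181·(96.99² − 73.07²) = 2402 Pa.
Lift = ΔP · A = 2402 × 23.85 = 57290 N.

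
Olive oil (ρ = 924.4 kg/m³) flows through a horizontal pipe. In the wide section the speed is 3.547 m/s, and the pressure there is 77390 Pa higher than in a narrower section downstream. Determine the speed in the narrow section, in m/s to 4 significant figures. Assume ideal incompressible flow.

Along the level pipe P + ½ρv² is conserved, hence v₂² = v₁² + 2(P₁ − P₂)/ρ.
v₂ = √(3.547² + 2·77390/924.4) = √(12.58 + 167.4) = 13.42 m/s.

v₂ ≈ 13.42 m/s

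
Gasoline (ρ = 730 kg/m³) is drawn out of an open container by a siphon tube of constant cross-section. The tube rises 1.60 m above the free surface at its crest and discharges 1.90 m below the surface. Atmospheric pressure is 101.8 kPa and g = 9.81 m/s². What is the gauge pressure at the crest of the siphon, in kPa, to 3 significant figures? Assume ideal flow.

Bernoulli surface→outlet gives ½v² = g·h_out, so v = √(2·9.81·1.90) = 6.11 m/s.
Continuity keeps v the same throughout the tube; from surface to crest, P_atm + 0 = P_top + ½ρv² + ρg·h_top.
P_top = 101800 − ½·730·6.11² − 730·9.81·1.60 = 76700 Pa. So P_gauge = P_top − P_atm = -25100 Pa.

P_gauge ≈ -25.1 kPa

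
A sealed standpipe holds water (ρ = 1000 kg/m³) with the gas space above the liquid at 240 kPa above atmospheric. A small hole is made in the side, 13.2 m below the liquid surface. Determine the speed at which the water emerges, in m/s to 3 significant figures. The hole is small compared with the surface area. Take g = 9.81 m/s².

v ≈ 27.2 m/s

Take point 1 at the surface (v₁ ≈ 0) and point 2 at the hole (at atmospheric pressure). Bernoulli: P₁ + ρg h = P_atm + ½ρv₂².
With P₁ − P_atm = 240000 Pa, v₂ = √(2gh + 2ΔP/ρ) = √(2·9.81·13.2 + 2·240000/1000) = 27.2 m/s.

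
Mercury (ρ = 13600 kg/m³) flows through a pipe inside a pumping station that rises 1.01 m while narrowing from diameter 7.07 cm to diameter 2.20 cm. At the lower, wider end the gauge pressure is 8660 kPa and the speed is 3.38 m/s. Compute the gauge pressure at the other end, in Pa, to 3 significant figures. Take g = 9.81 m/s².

P₂ ≈ 317000 Pa

By continuity, v₂ = v₁·A₁/A₂ = 3.38·(39.3/3.80) = 34.9 m/s.
Bernoulli: P₁ + ½ρv₁² + ρg h₁ = P₂ + ½ρv₂² + ρg h₂, so P₂ = P₁ + ½ρ(v₁² − v₂²) − ρg(h₂ − h₁).
P₂ = 8660000 + ½·13600·(3.38² − 34.9²) − 13600·9.81·(+1.01) = 8660000 + (-8210000) − (135000) = 317000 Pa.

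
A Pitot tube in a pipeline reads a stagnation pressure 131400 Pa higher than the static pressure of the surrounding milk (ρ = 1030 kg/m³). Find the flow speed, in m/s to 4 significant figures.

Bernoulli between the free stream and the stagnation point: ½ρv² = P_stag − P_static.
v = √(2ΔP/ρ) = √(2·131400/1030) = 15.97 m/s.

v ≈ 15.97 m/s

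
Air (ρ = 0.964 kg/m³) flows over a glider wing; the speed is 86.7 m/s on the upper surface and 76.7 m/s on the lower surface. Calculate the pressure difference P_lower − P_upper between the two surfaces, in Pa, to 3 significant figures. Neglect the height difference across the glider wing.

With negligible Δh, P + ½ρv² is constant, so P_low − P_up = ½ρ(v_up² − v_low²).
ΔP = ½·0.964·(86.7² − 76.7²) = 788 Pa.

ΔP ≈ 788 Pa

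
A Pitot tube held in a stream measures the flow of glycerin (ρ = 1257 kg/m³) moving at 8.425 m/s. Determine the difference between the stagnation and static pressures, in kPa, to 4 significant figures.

44.61 kPa

The dynamic pressure equals the rise in static pressure at the stagnation point: ΔP = ½ρv².
ΔP = ½·1257·8.425² = 44610 Pa.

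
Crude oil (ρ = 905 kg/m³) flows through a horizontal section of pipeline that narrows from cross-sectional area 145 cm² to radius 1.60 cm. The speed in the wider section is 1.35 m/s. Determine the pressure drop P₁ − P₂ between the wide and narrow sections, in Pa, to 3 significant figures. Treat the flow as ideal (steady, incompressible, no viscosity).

The volume flow rate is constant, so v₂ = (A₁/A₂)v₁ = (145/8.04)·1.35 = 24.3 m/s.
Along the horizontal streamline, P + ½ρv² is constant.
P₁ − P₂ = ½·905·(24.3² − 1.35²) = ½·905·591 = 267000 Pa.

ΔP ≈ 267000 Pa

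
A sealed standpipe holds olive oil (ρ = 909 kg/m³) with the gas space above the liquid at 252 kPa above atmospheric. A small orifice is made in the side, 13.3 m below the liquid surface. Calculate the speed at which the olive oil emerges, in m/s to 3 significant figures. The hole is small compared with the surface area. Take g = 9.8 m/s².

v ≈ 28.6 m/s

Take point 1 at the surface (v₁ ≈ 0) and point 2 at the hole (at atmospheric pressure). Bernoulli: P₁ + ρg h = P_atm + ½ρv₂².
With P₁ − P_atm = 252000 Pa, v₂ = √(2gh + 2ΔP/ρ) = √(2·9.8·13.3 + 2·252000/909) = 28.6 m/s.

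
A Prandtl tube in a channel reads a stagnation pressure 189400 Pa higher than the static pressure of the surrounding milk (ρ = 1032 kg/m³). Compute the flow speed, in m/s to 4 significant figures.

The dynamic pressure equals the rise in static pressure at the stagnation point: ΔP = ½ρv².
v = √(2ΔP/ρ) = √(2·189400/1032) = 19.16 m/s.

v = 19.16 m/s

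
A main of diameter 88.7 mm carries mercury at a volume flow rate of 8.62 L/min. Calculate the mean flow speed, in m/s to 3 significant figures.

0.0232 m/s

Q = 8.62 L/min = 0.000144 m³/s.
v = Q/A = 0.000144 / 0.00618 = 0.0232 m/s.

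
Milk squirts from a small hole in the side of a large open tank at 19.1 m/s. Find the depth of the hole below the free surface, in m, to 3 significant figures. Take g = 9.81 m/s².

h ≈ 18.6 m

Inverting v = √(2gh) gives h = v² / 2g.
h = 19.1²/(2·9.81) = 365/19.62 = 18.6 m.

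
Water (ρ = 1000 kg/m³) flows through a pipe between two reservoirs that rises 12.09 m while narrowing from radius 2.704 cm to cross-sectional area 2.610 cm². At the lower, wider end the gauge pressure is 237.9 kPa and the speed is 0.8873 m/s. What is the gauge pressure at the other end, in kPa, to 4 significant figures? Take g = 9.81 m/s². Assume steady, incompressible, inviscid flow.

The volume flow rate is constant, so v₂ = (A₁/A₂)v₁ = (22.97/2.610)·0.8873 = 7.809 m/s.
Bernoulli: P₁ + ½ρv₁² + ρg h₁ = P₂ + ½ρv₂² + ρg h₂, so P₂ = P₁ + ½ρ(v₁² − v₂²) − ρg(h₂ − h₁).
P₂ = 237900 + ½·1000·(0.8873² − 7.809²) − 1000·9.81·(+12.09) = 237900 + (-30100) − (118600) = 89200 Pa.

P₂ = 89.20 kPa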